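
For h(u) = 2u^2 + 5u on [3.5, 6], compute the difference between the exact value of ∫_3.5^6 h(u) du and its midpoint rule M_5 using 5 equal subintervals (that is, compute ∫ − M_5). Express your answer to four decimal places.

Exact integral: ∫_3.5^6 h(u) du ≈ 174.791667.
M_5 = 174.6875.
Error ≈ 174.791667 − 174.6875 ≈ 0.1042.

0.1042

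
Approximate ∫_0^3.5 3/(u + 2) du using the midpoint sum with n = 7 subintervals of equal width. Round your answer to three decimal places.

3.028

Δu = (3.5 − 0)/7 = 0.5.
Midpoints: 0.25, 0.75, 1.25, 1.75, 2.25, 2.75, 3.25.
f(0.25) = 4/3, f(0.75) = 12/11, f(1.25) = 12/13, f(1.75) = 0.8, f(2.25) = 12/17, f(2.75) = 12/19, f(3.25) = 4/7.
Sum = Δu · [f(0.25) + f(0.75) + f(1.25) + ...].
Sum ≈ 3.028.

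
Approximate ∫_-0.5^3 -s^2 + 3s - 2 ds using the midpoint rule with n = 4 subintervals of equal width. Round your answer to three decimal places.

-2.693

Δs = (3 − (-0.5))/4 = 0.875.
Midpoints: -0.0625, 0.8125, 1.6875, 2.5625.
f(-0.0625) = -2.19140625, f(0.8125) = -0.22265625, f(1.6875) = 0.21484375, f(2.5625) = -0.87890625.
Sum = Δs · [f(-0.0625) + f(0.8125) + f(1.6875) + f(2.5625)].
Sum ≈ -2.693.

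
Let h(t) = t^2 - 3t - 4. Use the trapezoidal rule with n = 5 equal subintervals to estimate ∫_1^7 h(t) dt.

19.44

Δt = (7 − 1)/5 = 1.2.
h(1) = -6, h(2.2) = -5.76, h(3.4) = -2.64, h(4.6) = 3.36, h(5.8) = 12.24, h(7) = 24.
T_5 = (Δt/2)·[h(t_0) + 2h(t_1) + ... + 2h(t_{4}) + h(t_5)].
Sum = 19.44.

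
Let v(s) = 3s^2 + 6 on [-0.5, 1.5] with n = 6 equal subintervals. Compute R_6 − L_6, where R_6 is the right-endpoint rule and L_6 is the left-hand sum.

R_6 ≈ 16.61111.
L_6 ≈ 14.61111.
R_6 − L_6 = 2.

2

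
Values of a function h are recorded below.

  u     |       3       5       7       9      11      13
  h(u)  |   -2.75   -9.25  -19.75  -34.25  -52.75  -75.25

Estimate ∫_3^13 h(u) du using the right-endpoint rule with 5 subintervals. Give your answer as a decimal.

Δu = 2.
Sum = 2·[(-9.25) + (-19.75) + (-34.25) + (-52.75) + (-75.25)] = -382.5.

-382.5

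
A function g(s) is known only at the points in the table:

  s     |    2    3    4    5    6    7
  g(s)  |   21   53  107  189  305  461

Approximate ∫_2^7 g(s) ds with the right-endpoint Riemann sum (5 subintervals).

Δs = 1.
Sum = 1·[53 + 107 + 189 + 305 + 461] = 1115.

1115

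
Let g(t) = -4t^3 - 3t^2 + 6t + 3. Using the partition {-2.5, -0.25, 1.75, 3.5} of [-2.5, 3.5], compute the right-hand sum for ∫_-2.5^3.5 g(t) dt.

Subinterval widths: 2.25, 2, 1.75.
Right endpoints: -0.25, 1.75, 3.5.
g(-0.25) = 1.375, g(1.75) = -17.125, g(3.5) = -184.25.
Sum = Σ Δt_i · g(t_i).
Sum = -353.59375.

-353.59375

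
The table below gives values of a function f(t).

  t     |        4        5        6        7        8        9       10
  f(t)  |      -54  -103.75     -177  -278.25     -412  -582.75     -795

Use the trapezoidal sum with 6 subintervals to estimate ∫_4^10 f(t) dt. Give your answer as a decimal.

-1978.25

Δt = 1.
T_6 = (1/2)·[(-54) + 2·(-103.75) + 2·(-177) + 2·(-278.25) + 2·(-412) + 2·(-582.75) + (-795)] = -1978.25.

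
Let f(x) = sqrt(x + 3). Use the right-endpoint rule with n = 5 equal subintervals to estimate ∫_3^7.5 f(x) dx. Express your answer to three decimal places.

13.237

Δx = (7.5 − 3)/5 = 0.9.
Right endpoints: 3.9, 4.8, 5.7, 6.6, 7.5.
f(3.9) ≈ 2.627, f(4.8) ≈ 2.793, f(5.7) ≈ 2.950, f(6.6) ≈ 3.098, f(7.5) ≈ 3.240.
Sum = Δx · [f(3.9) + f(4.8) + f(5.7) + f(6.6) + f(7.5)].
Sum ≈ 13.237.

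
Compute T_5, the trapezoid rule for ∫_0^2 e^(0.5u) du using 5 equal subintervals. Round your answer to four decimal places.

Δu = (2 − 0)/5 = 0.4.
f(0) ≈ 1.0000, f(0.4) ≈ 1.2214, f(0.8) ≈ 1.4918, f(1.2) ≈ 1.8221, f(1.6) ≈ 2.2255, f(2) ≈ 2.7183.
T_5 = (Δu/2)·[f(u_0) + 2f(u_1) + ... + 2f(u_{4}) + f(u_5)].
Sum ≈ 3.4480.

3.4480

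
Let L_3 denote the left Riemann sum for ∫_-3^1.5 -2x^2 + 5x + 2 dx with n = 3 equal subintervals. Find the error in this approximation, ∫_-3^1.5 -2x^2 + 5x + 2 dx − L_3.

Exact integral: ∫_-3^1.5 f(x) dx = -28.125.
L_3 = -58.5.
Error = -28.125 − (-58.5) = 30.375.

30.375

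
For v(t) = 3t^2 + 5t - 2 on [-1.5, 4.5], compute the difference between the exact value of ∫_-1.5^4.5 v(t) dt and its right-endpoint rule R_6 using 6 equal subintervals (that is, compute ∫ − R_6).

Exact integral: ∫_-1.5^4.5 v(t) dt = 127.5.
R_6 = 172.5.
Error = 127.5 − 172.5 = -45.

-45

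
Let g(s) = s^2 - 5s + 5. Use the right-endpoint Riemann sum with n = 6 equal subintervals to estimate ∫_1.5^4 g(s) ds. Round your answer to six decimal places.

-1.333912

Δs = (4 − 1.5)/6 = 5/12.
Right endpoints: 23/12, 7/3, 2.75, 19/6, 43/12, 4.
g(23/12) = -131/144, g(7/3) = -11/9, g(2.75) = -1.1875, g(19/6) = -29/36, g(43/12) = -11/144, g(4) = 1.
Sum = Δs · [g(23/12) + g(7/3) + g(2.75) + ...].
Sum ≈ -1.333912.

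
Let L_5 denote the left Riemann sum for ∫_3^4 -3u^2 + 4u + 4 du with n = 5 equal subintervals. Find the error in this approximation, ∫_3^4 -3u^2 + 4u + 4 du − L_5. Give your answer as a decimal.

Exact integral: ∫_3^4 f(u) du = -19.
L_5 = -17.32.
Error = -19 − (-17.32) = -1.68.

-1.68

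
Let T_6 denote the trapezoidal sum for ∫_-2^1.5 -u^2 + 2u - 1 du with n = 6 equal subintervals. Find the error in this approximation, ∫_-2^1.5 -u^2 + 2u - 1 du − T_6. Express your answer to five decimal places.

0.19850

Exact integral: ∫_-2^1.5 f(u) du ≈ -9.0416667.
T_6 ≈ -9.2401620.
Error ≈ -9.0416667 − (-9.2401620) ≈ 0.19850.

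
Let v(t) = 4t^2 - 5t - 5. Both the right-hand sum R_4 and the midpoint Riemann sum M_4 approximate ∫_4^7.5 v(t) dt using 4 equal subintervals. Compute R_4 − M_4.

65.4609375

R_4 = 423.609375.
M_4 = 358.1484375.
R_4 − M_4 = 65.4609375.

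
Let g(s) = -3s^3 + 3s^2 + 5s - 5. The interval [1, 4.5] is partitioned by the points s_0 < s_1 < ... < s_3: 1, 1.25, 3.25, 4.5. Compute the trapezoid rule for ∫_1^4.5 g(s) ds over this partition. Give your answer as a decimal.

-219.44140625

Subinterval widths: 0.25, 2, 1.25.
g(1) = 0, g(1.25) = 0.078125, g(3.25) = -60.046875, g(4.5) = -195.125.
On each subinterval the trapezoid contributes (Δs_i/2)·[g(s_{i-1}) + g(s_i)].
Sum = -219.44140625.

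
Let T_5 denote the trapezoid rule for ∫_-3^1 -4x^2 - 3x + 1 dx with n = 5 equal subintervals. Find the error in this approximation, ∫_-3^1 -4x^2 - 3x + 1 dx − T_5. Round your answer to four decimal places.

Exact integral: ∫_-3^1 f(x) dx ≈ -21.333333.
T_5 = -23.04.
Error ≈ -21.333333 − (-23.04) ≈ 1.7067.

1.7067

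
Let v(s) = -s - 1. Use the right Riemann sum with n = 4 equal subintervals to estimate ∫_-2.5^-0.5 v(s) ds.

0.5

Δs = (-0.5 − (-2.5))/4 = 0.5.
Right endpoints: -2, -1.5, -1, -0.5.
v(-2) = 1, v(-1.5) = 0.5, v(-1) = 0, v(-0.5) = -0.5.
Sum = Δs · [v(-2) + v(-1.5) + v(-1) + v(-0.5)].
Sum = 0.5.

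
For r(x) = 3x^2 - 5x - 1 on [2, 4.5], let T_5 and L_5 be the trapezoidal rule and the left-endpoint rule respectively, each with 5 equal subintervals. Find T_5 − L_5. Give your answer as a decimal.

T_5 = 40.3125.
L_5 = 31.25.
T_5 − L_5 = 9.0625.

9.0625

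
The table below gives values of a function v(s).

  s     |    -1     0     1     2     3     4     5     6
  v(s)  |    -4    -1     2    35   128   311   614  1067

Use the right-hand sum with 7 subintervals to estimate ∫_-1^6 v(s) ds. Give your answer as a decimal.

2156

Δs = 1.
Sum = 1·[(-1) + 2 + 35 + 128 + 311 + 614 + 1067] = 2156.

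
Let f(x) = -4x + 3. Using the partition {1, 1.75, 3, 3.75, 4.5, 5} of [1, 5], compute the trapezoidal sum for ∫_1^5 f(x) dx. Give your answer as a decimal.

Subinterval widths: 0.75, 1.25, 0.75, 0.75, 0.5.
f(1) = -1, f(1.75) = -4, f(3) = -9, f(3.75) = -12, f(4.5) = -15, f(5) = -17.
On each subinterval the trapezoid contributes (Δx_i/2)·[f(x_{i-1}) + f(x_i)].
Sum = -36.

-36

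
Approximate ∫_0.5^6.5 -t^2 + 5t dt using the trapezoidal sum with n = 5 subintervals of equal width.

Δt = (6.5 − 0.5)/5 = 1.2.
f(0.5) = 2.25, f(1.7) = 5.61, f(2.9) = 6.09, f(4.1) = 3.69, f(5.3) = -1.59, f(6.5) = -9.75.
T_5 = (Δt/2)·[f(t_0) + 2f(t_1) + ... + 2f(t_{4}) + f(t_5)].
Sum = 12.06.

12.06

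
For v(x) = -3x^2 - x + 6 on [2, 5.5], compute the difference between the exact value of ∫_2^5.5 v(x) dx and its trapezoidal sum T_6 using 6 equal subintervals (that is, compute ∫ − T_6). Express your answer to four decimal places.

Exact integral: ∫_2^5.5 v(x) dx = -150.5.
T_6 ≈ -151.095486.
Error ≈ -150.5 − (-151.095486) ≈ 0.5955.

0.5955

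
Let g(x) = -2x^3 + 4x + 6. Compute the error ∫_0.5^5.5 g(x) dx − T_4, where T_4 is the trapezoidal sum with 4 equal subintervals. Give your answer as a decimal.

23.4375

Exact integral: ∫_0.5^5.5 g(x) dx = -367.5.
T_4 = -390.9375.
Error = -367.5 − (-390.9375) = 23.4375.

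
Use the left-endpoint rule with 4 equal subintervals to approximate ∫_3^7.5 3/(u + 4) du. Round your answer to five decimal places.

Δu = (7.5 − 3)/4 = 1.125.
Left endpoints: 3, 4.125, 5.25, 6.375.
f(3) = 3/7, f(4.125) = 24/65, f(5.25) = 12/37, f(6.375) = 24/83.
Sum = Δu · [f(3) + f(4.125) + f(5.25) + f(6.375)].
Sum ≈ 1.58769.

1.58769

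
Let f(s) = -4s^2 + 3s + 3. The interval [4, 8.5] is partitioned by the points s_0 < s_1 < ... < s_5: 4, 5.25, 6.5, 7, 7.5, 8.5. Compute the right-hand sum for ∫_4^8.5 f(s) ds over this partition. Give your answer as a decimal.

Subinterval widths: 1.25, 1.25, 0.5, 0.5, 1.
Right endpoints: 5.25, 6.5, 7, 7.5, 8.5.
f(5.25) = -91.5, f(6.5) = -146.5, f(7) = -172, f(7.5) = -199.5, f(8.5) = -260.5.
Sum = Σ Δs_i · f(s_i).
Sum = -743.75.

-743.75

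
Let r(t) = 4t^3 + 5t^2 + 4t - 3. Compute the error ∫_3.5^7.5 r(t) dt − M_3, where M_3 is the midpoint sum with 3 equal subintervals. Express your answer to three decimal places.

Exact integral: ∫_3.5^7.5 r(t) dt ≈ 3721.66667.
M_3 ≈ 3679.59259.
Error ≈ 3721.66667 − 3679.59259 ≈ 42.074.

42.074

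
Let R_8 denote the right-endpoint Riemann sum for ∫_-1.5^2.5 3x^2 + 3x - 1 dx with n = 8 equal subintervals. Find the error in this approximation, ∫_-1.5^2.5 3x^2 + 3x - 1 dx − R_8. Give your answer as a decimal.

-6.5

Exact integral: ∫_-1.5^2.5 f(x) dx = 21.
R_8 = 27.5.
Error = 21 − 27.5 = -6.5.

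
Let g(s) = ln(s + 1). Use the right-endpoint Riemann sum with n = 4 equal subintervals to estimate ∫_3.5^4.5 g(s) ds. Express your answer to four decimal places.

1.6326

Δs = (4.5 − 3.5)/4 = 0.25.
Right endpoints: 3.75, 4, 4.25, 4.5.
g(3.75) ≈ 1.5581, g(4) ≈ 1.6094, g(4.25) ≈ 1.6582, g(4.5) ≈ 1.7047.
Sum = Δs · [g(3.75) + g(4) + g(4.25) + g(4.5)].
Sum ≈ 1.6326.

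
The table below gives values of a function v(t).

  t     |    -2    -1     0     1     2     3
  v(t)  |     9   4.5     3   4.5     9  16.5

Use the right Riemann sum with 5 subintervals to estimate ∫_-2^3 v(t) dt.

Δt = 1.
Sum = 1·[4.5 + 3 + 4.5 + 9 + 16.5] = 37.5.

37.5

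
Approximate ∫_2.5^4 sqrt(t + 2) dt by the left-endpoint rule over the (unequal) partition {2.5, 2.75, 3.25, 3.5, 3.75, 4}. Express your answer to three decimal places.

3.379

Subinterval widths: 0.25, 0.5, 0.25, 0.25, 0.25.
Left endpoints: 2.5, 2.75, 3.25, 3.5, 3.75.
f(2.5) ≈ 2.121, f(2.75) ≈ 2.179, f(3.25) ≈ 2.291, f(3.5) ≈ 2.345, f(3.75) ≈ 2.398.
Sum = Σ Δt_i · f(t_i).
Sum ≈ 3.379.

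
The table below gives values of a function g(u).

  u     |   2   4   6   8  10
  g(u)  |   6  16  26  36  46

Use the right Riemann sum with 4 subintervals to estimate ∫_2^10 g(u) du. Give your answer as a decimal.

Δu = 2.
Sum = 2·[16 + 26 + 36 + 46] = 248.

248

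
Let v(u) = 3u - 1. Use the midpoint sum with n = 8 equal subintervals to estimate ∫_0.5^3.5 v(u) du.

15

Δu = (3.5 − 0.5)/8 = 0.375.
Midpoints: 0.6875, 1.0625, 1.4375, 1.8125, 2.1875, 2.5625, 2.9375, 3.3125.
v(0.6875) = 1.0625, v(1.0625) = 2.1875, v(1.4375) = 3.3125, v(1.8125) = 4.4375, v(2.1875) = 5.5625, v(2.5625) = 6.6875, v(2.9375) = 7.8125, v(3.3125) = 8.9375.
Sum = Δu · [v(0.6875) + v(1.0625) + v(1.4375) + ...].
Sum = 15.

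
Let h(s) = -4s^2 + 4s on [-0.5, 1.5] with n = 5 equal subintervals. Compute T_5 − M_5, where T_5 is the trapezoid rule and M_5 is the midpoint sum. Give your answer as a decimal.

T_5 = -0.88.
M_5 = -0.56.
T_5 − M_5 = -0.32.

-0.32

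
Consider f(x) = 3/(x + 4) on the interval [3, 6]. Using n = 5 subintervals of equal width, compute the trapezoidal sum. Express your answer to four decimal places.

1.0710

Δx = (6 − 3)/5 = 0.6.
f(3) = 3/7, f(3.6) = 15/38, f(4.2) = 15/41, f(4.8) = 15/44, f(5.4) = 15/47, f(6) = 0.3.
T_5 = (Δx/2)·[f(x_0) + 2f(x_1) + ... + 2f(x_{4}) + f(x_5)].
Sum ≈ 1.0710.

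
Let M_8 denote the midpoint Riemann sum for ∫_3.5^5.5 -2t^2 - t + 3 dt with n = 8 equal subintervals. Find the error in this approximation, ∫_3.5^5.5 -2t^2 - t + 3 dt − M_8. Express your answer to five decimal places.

Exact integral: ∫_3.5^5.5 f(t) dt ≈ -85.3333333.
M_8 = -85.3125.
Error ≈ -85.3333333 − (-85.3125) ≈ -0.02083.

-0.02083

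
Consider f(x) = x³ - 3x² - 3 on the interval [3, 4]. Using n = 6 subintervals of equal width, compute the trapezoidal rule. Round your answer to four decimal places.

Δx = (4 − 3)/6 = 1/6.
f(3) = -3, f(19/6) = -287/216, f(10/3) = 19/27, f(3.5) = 3.125, f(11/3) = 161/27, f(23/6) = 1997/216, f(4) = 13.
T_6 = (Δx/2)·[f(x_0) + 2f(x_1) + ... + 2f(x_{5}) + f(x_6)].
Sum ≈ 3.7847.

3.7847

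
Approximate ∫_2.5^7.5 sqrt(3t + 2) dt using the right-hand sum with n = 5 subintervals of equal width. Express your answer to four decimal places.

Δt = (7.5 − 2.5)/5 = 1.
Right endpoints: 3.5, 4.5, 5.5, 6.5, 7.5.
f(3.5) ≈ 3.5355, f(4.5) ≈ 3.9370, f(5.5) ≈ 4.3012, f(6.5) ≈ 4.6368, f(7.5) ≈ 4.9497.
Sum = Δt · [f(3.5) + f(4.5) + f(5.5) + f(6.5) + f(7.5)].
Sum ≈ 21.3603.

21.3603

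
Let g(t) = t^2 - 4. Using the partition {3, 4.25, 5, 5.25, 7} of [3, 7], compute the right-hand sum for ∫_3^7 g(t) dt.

Subinterval widths: 1.25, 0.75, 0.25, 1.75.
Right endpoints: 4.25, 5, 5.25, 7.
g(4.25) = 14.0625, g(5) = 21, g(5.25) = 23.5625, g(7) = 45.
Sum = Σ Δt_i · g(t_i).
Sum = 117.96875.

117.96875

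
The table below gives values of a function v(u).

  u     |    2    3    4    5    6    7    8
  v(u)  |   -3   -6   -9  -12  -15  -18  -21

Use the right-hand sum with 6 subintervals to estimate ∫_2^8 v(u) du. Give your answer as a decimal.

Δu = 1.
Sum = 1·[(-6) + (-9) + (-12) + (-15) + (-18) + (-21)] = -81.

-81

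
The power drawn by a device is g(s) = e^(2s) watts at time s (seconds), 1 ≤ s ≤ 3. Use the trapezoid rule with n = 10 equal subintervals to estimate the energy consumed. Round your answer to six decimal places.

Δs = (3 − 1)/10 = 0.2.
g(1) ≈ 7.389056, g(1.2) ≈ 11.023176, g(1.4) ≈ 16.444647, g(1.6) ≈ 24.532530, g(1.8) ≈ 36.598234, g(2) ≈ 54.598150, g(2.2) ≈ 81.450869, g(2.4) ≈ 121.510418, g(2.6) ≈ 181.272242, g(2.8) ≈ 270.426407, g(3) ≈ 403.428793.
T_10 = (Δs/2)·[g(s_0) + 2g(s_1) + ... + 2g(s_{9}) + g(s_10)].
Sum ≈ 200.653120.

200.653120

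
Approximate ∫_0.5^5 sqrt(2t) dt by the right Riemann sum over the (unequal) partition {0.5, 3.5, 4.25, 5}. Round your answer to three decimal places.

12.496

Subinterval widths: 3, 0.75, 0.75.
Right endpoints: 3.5, 4.25, 5.
f(3.5) ≈ 2.646, f(4.25) ≈ 2.915, f(5) ≈ 3.162.
Sum = Σ Δt_i · f(t_i).
Sum ≈ 12.496.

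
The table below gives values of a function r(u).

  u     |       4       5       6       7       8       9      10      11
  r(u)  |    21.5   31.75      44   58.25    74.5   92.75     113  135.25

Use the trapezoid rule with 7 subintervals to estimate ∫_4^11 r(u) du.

492.625

Δu = 1.
T_7 = (1/2)·[21.5 + 2·31.75 + 2·44 + 2·58.25 + 2·74.5 + 2·92.75 + 2·113 + 135.25] = 492.625.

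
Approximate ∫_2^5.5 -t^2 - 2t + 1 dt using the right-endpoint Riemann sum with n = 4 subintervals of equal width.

-90.53515625

Δt = (5.5 − 2)/4 = 0.875.
Right endpoints: 2.875, 3.75, 4.625, 5.5.
f(2.875) = -13.015625, f(3.75) = -20.5625, f(4.625) = -29.640625, f(5.5) = -40.25.
Sum = Δt · [f(2.875) + f(3.75) + f(4.625) + f(5.5)].
Sum = -90.53515625.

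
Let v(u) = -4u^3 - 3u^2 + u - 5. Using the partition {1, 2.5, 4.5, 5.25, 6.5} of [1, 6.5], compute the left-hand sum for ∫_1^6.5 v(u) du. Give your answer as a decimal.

Subinterval widths: 1.5, 2, 0.75, 1.25.
Left endpoints: 1, 2.5, 4.5, 5.25.
v(1) = -11, v(2.5) = -83.75, v(4.5) = -425.75, v(5.25) = -661.25.
Sum = Σ Δu_i · v(u_i).
Sum = -1329.875.

-1329.875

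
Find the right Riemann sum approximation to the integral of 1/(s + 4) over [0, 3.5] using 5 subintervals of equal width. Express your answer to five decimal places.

0.58959

Δs = (3.5 − 0)/5 = 0.7.
Right endpoints: 0.7, 1.4, 2.1, 2.8, 3.5.
f(0.7) = 10/47, f(1.4) = 5/27, f(2.1) = 10/61, f(2.8) = 5/34, f(3.5) = 2/15.
Sum = Δs · [f(0.7) + f(1.4) + f(2.1) + f(2.8) + f(3.5)].
Sum ≈ 0.58959.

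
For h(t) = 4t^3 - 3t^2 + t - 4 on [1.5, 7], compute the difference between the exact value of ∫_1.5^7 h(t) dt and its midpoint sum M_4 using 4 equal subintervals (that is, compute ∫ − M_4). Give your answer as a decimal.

41.59375

Exact integral: ∫_1.5^7 h(t) dt = 2057.6875.
M_4 = 2016.09375.
Error = 2057.6875 − 2016.09375 = 41.59375.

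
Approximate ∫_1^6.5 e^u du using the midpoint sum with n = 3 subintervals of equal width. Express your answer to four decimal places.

578.0060

Δu = (6.5 − 1)/3 = 11/6.
Midpoints: 23/12, 3.75, 67/12.
f(23/12) ≈ 6.7983, f(3.75) ≈ 42.5211, f(67/12) ≈ 265.9567.
Sum = Δu · [f(23/12) + f(3.75) + f(67/12)].
Sum ≈ 578.0060.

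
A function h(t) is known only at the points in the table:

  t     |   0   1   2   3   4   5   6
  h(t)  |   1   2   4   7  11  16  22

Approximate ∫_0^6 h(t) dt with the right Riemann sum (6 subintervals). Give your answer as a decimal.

62

Δt = 1.
Sum = 1·[2 + 4 + 7 + 11 + 16 + 22] = 62.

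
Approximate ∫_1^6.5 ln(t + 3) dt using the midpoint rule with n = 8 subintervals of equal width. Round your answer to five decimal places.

Δt = (6.5 − 1)/8 = 0.6875.
Midpoints: 1.34375, 2.03125, 2.71875, 3.40625, 4.09375, 4.78125, 5.46875, 6.15625.
f(1.34375) ≈ 1.46874, f(2.03125) ≈ 1.61567, f(2.71875) ≈ 1.74375, f(3.40625) ≈ 1.85727, f(4.09375) ≈ 1.95921, f(4.78125) ≈ 2.05172, f(5.46875) ≈ 2.13638, f(6.15625) ≈ 2.21444.
Sum = Δt · [f(1.34375) + f(2.03125) + f(2.71875) + ...].
Sum ≈ 10.34494.

10.34494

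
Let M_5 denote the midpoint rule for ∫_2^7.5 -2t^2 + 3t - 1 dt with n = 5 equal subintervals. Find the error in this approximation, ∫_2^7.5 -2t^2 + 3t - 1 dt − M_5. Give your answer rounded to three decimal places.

-1.109

Exact integral: ∫_2^7.5 f(t) dt ≈ -203.04167.
M_5 = -201.9325.
Error ≈ -203.04167 − (-201.9325) ≈ -1.109.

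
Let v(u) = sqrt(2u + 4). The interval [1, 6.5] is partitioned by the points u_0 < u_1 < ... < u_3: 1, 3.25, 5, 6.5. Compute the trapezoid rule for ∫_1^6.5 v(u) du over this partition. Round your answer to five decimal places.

18.40894

Subinterval widths: 2.25, 1.75, 1.5.
v(1) ≈ 2.44949, v(3.25) ≈ 3.24037, v(5) ≈ 3.74166, v(6.5) ≈ 4.12311.
On each subinterval the trapezoid contributes (Δu_i/2)·[v(u_{i-1}) + v(u_i)].
Sum ≈ 18.40894.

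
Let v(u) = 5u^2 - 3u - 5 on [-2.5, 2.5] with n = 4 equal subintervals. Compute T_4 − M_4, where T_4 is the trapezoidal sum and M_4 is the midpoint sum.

9.765625

T_4 = 33.59375.
M_4 = 23.828125.
T_4 − M_4 = 9.765625.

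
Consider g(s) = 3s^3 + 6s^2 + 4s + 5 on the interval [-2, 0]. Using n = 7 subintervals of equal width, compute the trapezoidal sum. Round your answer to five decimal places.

Δs = (0 − (-2))/7 = 2/7.
g(-2) = -3, g(-12/7) = 227/343, g(-10/7) = 955/343, g(-8/7) = 1299/343, g(-6/7) = 1403/343, g(-4/7) = 1411/343, g(-2/7) = 1467/343, g(0) = 5.
T_7 = (Δs/2)·[g(s_0) + 2g(s_1) + ... + 2g(s_{6}) + g(s_7)].
Sum ≈ 5.91837.

5.91837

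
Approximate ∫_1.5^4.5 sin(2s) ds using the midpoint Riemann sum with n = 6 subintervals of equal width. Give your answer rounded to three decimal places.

Δs = (4.5 − 1.5)/6 = 0.5.
Midpoints: 1.75, 2.25, 2.75, 3.25, 3.75, 4.25.
f(1.75) ≈ -0.351, f(2.25) ≈ -0.978, f(2.75) ≈ -0.706, f(3.25) ≈ 0.215, f(3.75) ≈ 0.938, f(4.25) ≈ 0.798.
Sum = Δs · [f(1.75) + f(2.25) + f(2.75) + ...].
Sum ≈ -0.041.

-0.041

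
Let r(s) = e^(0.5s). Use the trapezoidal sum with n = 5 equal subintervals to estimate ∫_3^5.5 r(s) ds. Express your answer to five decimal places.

22.43802

Δs = (5.5 − 3)/5 = 0.5.
r(3) ≈ 4.48169, r(3.5) ≈ 5.75460, r(4) ≈ 7.38906, r(4.5) ≈ 9.48774, r(5) ≈ 12.18249, r(5.5) ≈ 15.64263.
T_5 = (Δs/2)·[r(s_0) + 2r(s_1) + ... + 2r(s_{4}) + r(s_5)].
Sum ≈ 22.43802.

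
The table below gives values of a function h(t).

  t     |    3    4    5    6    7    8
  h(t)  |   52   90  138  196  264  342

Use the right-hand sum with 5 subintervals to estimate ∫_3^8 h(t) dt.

1030

Δt = 1.
Sum = 1·[90 + 138 + 196 + 264 + 342] = 1030.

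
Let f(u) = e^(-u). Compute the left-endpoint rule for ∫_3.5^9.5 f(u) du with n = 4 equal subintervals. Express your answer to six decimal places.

0.058161

Δu = (9.5 − 3.5)/4 = 1.5.
Left endpoints: 3.5, 5, 6.5, 8.
f(3.5) ≈ 0.030197, f(5) ≈ 0.006738, f(6.5) ≈ 0.001503, f(8) ≈ 0.000335.
Sum = Δu · [f(3.5) + f(5) + f(6.5) + f(8)].
Sum ≈ 0.058161.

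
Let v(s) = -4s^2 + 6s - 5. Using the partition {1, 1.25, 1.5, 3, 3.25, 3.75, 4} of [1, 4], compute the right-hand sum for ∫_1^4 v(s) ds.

-74.25

Subinterval widths: 0.25, 0.25, 1.5, 0.25, 0.5, 0.25.
Right endpoints: 1.25, 1.5, 3, 3.25, 3.75, 4.
v(1.25) = -3.75, v(1.5) = -5, v(3) = -23, v(3.25) = -27.75, v(3.75) = -38.75, v(4) = -45.
Sum = Σ Δs_i · v(s_i).
Sum = -74.25.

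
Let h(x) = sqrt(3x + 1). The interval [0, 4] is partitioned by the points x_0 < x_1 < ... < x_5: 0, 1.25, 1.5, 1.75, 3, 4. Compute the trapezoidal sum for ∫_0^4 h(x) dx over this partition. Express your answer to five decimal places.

10.08123

Subinterval widths: 1.25, 0.25, 0.25, 1.25, 1.
h(0) ≈ 1.00000, h(1.25) ≈ 2.17945, h(1.5) ≈ 2.34521, h(1.75) ≈ 2.50000, h(3) ≈ 3.16228, h(4) ≈ 3.60555.
On each subinterval the trapezoid contributes (Δx_i/2)·[h(x_{i-1}) + h(x_i)].
Sum ≈ 10.08123.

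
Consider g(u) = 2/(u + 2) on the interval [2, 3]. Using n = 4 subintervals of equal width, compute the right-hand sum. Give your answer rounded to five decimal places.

0.43402

Δu = (3 − 2)/4 = 0.25.
Right endpoints: 2.25, 2.5, 2.75, 3.
g(2.25) = 8/17, g(2.5) = 4/9, g(2.75) = 8/19, g(3) = 0.4.
Sum = Δu · [g(2.25) + g(2.5) + g(2.75) + g(3)].
Sum ≈ 0.43402.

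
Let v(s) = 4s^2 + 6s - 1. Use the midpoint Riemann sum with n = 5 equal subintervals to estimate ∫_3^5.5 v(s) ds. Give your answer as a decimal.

246.875

Δs = (5.5 − 3)/5 = 0.5.
Midpoints: 3.25, 3.75, 4.25, 4.75, 5.25.
v(3.25) = 60.75, v(3.75) = 77.75, v(4.25) = 96.75, v(4.75) = 117.75, v(5.25) = 140.75.
Sum = Δs · [v(3.25) + v(3.75) + v(4.25) + v(4.75) + v(5.25)].
Sum = 246.875.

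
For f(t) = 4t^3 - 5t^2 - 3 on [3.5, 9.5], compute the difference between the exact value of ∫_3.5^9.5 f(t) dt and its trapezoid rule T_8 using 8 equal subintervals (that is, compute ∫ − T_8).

Exact integral: ∫_3.5^9.5 f(t) dt = 6619.5.
T_8 = 6660.5625.
Error = 6619.5 − 6660.5625 = -41.0625.

-41.0625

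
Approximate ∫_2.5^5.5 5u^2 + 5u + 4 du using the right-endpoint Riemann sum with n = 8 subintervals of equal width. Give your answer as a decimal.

348.9140625

Δu = (5.5 − 2.5)/8 = 0.375.
Right endpoints: 2.875, 3.25, 3.625, 4, 4.375, 4.75, 5.125, 5.5.
f(2.875) = 59.703125, f(3.25) = 73.0625, f(3.625) = 87.828125, f(4) = 104, f(4.375) = 121.578125, f(4.75) = 140.5625, f(5.125) = 160.953125, f(5.5) = 182.75.
Sum = Δu · [f(2.875) + f(3.25) + f(3.625) + ...].
Sum = 348.9140625.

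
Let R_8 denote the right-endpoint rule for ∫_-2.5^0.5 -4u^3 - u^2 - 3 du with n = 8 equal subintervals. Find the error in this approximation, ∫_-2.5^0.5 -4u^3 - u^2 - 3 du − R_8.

Exact integral: ∫_-2.5^0.5 f(u) du = 24.75.
R_8 = 14.8359375.
Error = 24.75 − 14.8359375 = 9.9140625.

9.9140625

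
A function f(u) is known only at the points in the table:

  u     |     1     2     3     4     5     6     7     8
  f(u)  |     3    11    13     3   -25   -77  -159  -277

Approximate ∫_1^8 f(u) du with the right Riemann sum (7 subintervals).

-511

Δu = 1.
Sum = 1·[11 + 13 + 3 + (-25) + (-77) + (-159) + (-277)] = -511.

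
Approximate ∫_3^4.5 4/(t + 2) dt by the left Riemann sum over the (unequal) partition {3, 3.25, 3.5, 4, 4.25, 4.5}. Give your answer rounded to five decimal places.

Subinterval widths: 0.25, 0.25, 0.5, 0.25, 0.25.
Left endpoints: 3, 3.25, 3.5, 4, 4.25.
f(3) = 0.8, f(3.25) = 16/21, f(3.5) = 8/11, f(4) = 2/3, f(4.25) = 0.64.
Sum = Σ Δt_i · f(t_i).
Sum ≈ 1.08078.

1.08078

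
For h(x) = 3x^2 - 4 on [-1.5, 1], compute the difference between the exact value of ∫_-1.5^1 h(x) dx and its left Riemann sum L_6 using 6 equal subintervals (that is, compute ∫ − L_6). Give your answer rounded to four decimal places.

Exact integral: ∫_-1.5^1 h(x) dx = -5.625.
L_6 ≈ -4.626736.
Error ≈ -5.625 − (-4.626736) ≈ -0.9983.

-0.9983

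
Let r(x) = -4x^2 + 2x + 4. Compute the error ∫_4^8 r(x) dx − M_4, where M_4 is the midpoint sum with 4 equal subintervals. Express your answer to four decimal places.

Exact integral: ∫_4^8 r(x) dx ≈ -533.333333.
M_4 = -532.
Error ≈ -533.333333 − (-532) ≈ -1.3333.

-1.3333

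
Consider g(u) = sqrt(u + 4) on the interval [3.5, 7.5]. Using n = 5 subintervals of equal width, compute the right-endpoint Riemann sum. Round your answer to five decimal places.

Δu = (7.5 − 3.5)/5 = 0.8.
Right endpoints: 4.3, 5.1, 5.9, 6.7, 7.5.
g(4.3) ≈ 2.88097, g(5.1) ≈ 3.01662, g(5.9) ≈ 3.14643, g(6.7) ≈ 3.27109, g(7.5) ≈ 3.39116.
Sum = Δu · [g(4.3) + g(5.1) + g(5.9) + g(6.7) + g(7.5)].
Sum ≈ 12.56502.

12.56502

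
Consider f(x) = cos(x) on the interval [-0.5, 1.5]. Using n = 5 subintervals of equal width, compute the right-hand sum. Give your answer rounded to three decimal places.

1.296

Δx = (1.5 − (-0.5))/5 = 0.4.
Right endpoints: -0.1, 0.3, 0.7, 1.1, 1.5.
f(-0.1) ≈ 0.995, f(0.3) ≈ 0.955, f(0.7) ≈ 0.765, f(1.1) ≈ 0.454, f(1.5) ≈ 0.071.
Sum = Δx · [f(-0.1) + f(0.3) + f(0.7) + f(1.1) + f(1.5)].
Sum ≈ 1.296.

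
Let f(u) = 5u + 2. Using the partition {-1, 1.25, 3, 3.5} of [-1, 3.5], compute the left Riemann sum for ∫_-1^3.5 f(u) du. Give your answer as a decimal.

16.1875

Subinterval widths: 2.25, 1.75, 0.5.
Left endpoints: -1, 1.25, 3.
f(-1) = -3, f(1.25) = 8.25, f(3) = 17.
Sum = Σ Δu_i · f(u_i).
Sum = 16.1875.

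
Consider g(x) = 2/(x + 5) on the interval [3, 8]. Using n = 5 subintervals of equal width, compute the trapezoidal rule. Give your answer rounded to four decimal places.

Δx = (8 − 3)/5 = 1.
g(3) = 0.25, g(4) = 2/9, g(5) = 0.2, g(6) = 2/11, g(7) = 1/6, g(8) = 2/13.
T_5 = (Δx/2)·[g(x_0) + 2g(x_1) + ... + 2g(x_{4}) + g(x_5)].
Sum ≈ 0.9726.

0.9726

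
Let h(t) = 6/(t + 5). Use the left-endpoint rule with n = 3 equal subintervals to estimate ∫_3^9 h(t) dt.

Δt = (9 − 3)/3 = 2.
Left endpoints: 3, 5, 7.
h(3) = 0.75, h(5) = 0.6, h(7) = 0.5.
Sum = Δt · [h(3) + h(5) + h(7)].
Sum = 3.7.

3.7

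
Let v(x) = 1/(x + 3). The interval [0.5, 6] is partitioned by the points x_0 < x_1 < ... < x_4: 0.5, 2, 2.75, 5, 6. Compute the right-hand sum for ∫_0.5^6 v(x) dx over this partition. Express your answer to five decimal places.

Subinterval widths: 1.5, 0.75, 2.25, 1.
Right endpoints: 2, 2.75, 5, 6.
v(2) = 0.2, v(2.75) = 4/23, v(5) = 0.125, v(6) = 1/9.
Sum = Σ Δx_i · v(x_i).
Sum ≈ 0.82280.

0.82280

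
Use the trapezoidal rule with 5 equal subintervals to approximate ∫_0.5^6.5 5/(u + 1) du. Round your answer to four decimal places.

8.2895

Δu = (6.5 − 0.5)/5 = 1.2.
f(0.5) = 10/3, f(1.7) = 50/27, f(2.9) = 50/39, f(4.1) = 50/51, f(5.3) = 50/63, f(6.5) = 2/3.
T_5 = (Δu/2)·[f(u_0) + 2f(u_1) + ... + 2f(u_{4}) + f(u_5)].
Sum ≈ 8.2895.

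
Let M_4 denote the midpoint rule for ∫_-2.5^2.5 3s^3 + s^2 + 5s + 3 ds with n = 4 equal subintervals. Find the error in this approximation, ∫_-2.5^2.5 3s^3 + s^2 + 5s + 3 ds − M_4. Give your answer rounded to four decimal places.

0.6510

Exact integral: ∫_-2.5^2.5 f(s) ds ≈ 25.416667.
M_4 = 24.765625.
Error ≈ 25.416667 − 24.765625 ≈ 0.6510.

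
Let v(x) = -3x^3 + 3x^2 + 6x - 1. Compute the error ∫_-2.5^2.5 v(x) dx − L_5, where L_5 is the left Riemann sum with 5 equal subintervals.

Exact integral: ∫_-2.5^2.5 v(x) dx = 26.25.
L_5 = 60.625.
Error = 26.25 − 60.625 = -34.375.

-34.375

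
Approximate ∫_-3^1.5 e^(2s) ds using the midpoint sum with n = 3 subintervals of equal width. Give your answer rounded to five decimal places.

7.07389

Δs = (1.5 − (-3))/3 = 1.5.
Midpoints: -2.25, -0.75, 0.75.
f(-2.25) ≈ 0.01111, f(-0.75) ≈ 0.22313, f(0.75) ≈ 4.48169.
Sum = Δs · [f(-2.25) + f(-0.75) + f(0.75)].
Sum ≈ 7.07389.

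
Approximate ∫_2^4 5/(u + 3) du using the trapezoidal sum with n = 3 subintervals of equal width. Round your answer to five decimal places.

1.68598

Δu = (4 − 2)/3 = 2/3.
f(2) = 1, f(8/3) = 15/17, f(10/3) = 15/19, f(4) = 5/7.
T_3 = (Δu/2)·[f(u_0) + 2f(u_1) + 2f(u_2) + f(u_3)].
Sum ≈ 1.68598.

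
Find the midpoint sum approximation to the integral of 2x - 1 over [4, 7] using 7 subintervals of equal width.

Δx = (7 − 4)/7 = 3/7.
Midpoints: 59/14, 65/14, 71/14, 5.5, 83/14, 89/14, 95/14.
f(59/14) = 52/7, f(65/14) = 58/7, f(71/14) = 64/7, f(5.5) = 10, f(83/14) = 76/7, f(89/14) = 82/7, f(95/14) = 88/7.
Sum = Δx · [f(59/14) + f(65/14) + f(71/14) + ...].
Sum = 30.

30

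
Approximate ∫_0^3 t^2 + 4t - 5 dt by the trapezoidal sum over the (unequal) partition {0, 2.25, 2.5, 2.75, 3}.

Subinterval widths: 2.25, 0.25, 0.25, 0.25.
f(0) = -5, f(2.25) = 9.0625, f(2.5) = 11.25, f(2.75) = 13.5625, f(3) = 16.
On each subinterval the trapezoid contributes (Δt_i/2)·[f(t_{i-1}) + f(t_i)].
Sum = 13.90625.

13.90625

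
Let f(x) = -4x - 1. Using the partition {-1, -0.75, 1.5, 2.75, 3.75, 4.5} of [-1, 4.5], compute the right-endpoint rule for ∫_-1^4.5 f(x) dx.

Subinterval widths: 0.25, 2.25, 1.25, 1, 0.75.
Right endpoints: -0.75, 1.5, 2.75, 3.75, 4.5.
f(-0.75) = 2, f(1.5) = -7, f(2.75) = -12, f(3.75) = -16, f(4.5) = -19.
Sum = Σ Δx_i · f(x_i).
Sum = -60.5.

-60.5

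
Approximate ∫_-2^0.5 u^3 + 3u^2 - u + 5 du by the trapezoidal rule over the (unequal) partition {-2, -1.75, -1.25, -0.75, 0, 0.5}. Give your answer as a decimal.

18.6875

Subinterval widths: 0.25, 0.5, 0.5, 0.75, 0.5.
f(-2) = 11, f(-1.75) = 10.578125, f(-1.25) = 8.984375, f(-0.75) = 7.015625, f(0) = 5, f(0.5) = 5.375.
On each subinterval the trapezoid contributes (Δu_i/2)·[f(u_{i-1}) + f(u_i)].
Sum = 18.6875.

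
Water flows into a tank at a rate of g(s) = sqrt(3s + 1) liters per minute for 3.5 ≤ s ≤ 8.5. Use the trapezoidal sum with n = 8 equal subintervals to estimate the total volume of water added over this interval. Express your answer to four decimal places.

Δs = (8.5 − 3.5)/8 = 0.625.
g(3.5) ≈ 3.3912, g(4.125) ≈ 3.6572, g(4.75) ≈ 3.9051, g(5.375) ≈ 4.1382, g(6) ≈ 4.3589, g(6.625) ≈ 4.5689, g(7.25) ≈ 4.7697, g(7.875) ≈ 4.9624, g(8.5) ≈ 5.1478.
T_8 = (Δs/2)·[g(s_0) + 2g(s_1) + ... + 2g(s_{7}) + g(s_8)].
Sum ≈ 21.6437.

21.6437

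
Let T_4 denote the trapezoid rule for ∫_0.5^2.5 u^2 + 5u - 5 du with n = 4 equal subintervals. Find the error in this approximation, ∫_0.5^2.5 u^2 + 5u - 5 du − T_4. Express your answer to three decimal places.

-0.083

Exact integral: ∫_0.5^2.5 f(u) du ≈ 10.16667.
T_4 = 10.25.
Error ≈ 10.16667 − 10.25 ≈ -0.083.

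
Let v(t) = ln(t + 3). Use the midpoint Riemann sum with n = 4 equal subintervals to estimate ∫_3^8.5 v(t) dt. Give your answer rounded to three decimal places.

11.843

Δt = (8.5 − 3)/4 = 1.375.
Midpoints: 3.6875, 5.0625, 6.4375, 7.8125.
v(3.6875) ≈ 1.900, v(5.0625) ≈ 2.087, v(6.4375) ≈ 2.245, v(7.8125) ≈ 2.381.
Sum = Δt · [v(3.6875) + v(5.0625) + v(6.4375) + v(7.8125)].
Sum ≈ 11.843.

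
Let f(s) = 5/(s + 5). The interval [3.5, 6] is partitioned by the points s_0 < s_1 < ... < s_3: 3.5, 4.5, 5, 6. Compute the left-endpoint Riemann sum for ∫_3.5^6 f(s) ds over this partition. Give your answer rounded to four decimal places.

1.3514

Subinterval widths: 1, 0.5, 1.
Left endpoints: 3.5, 4.5, 5.
f(3.5) = 10/17, f(4.5) = 10/19, f(5) = 0.5.
Sum = Σ Δs_i · f(s_i).
Sum ≈ 1.3514.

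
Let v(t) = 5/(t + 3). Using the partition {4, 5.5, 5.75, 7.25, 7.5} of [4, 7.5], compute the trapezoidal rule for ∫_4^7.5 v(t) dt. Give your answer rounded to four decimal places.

2.0368

Subinterval widths: 1.5, 0.25, 1.5, 0.25.
v(4) = 5/7, v(5.5) = 10/17, v(5.75) = 4/7, v(7.25) = 20/41, v(7.5) = 10/21.
On each subinterval the trapezoid contributes (Δt_i/2)·[v(t_{i-1}) + v(t_i)].
Sum ≈ 2.0368.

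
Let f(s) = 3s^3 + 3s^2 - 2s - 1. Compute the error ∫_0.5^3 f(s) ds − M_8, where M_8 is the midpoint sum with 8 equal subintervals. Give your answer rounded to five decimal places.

0.38147

Exact integral: ∫_0.5^3 f(s) ds = 76.328125.
M_8 ≈ 75.9466553.
Error ≈ 76.328125 − 75.9466553 ≈ 0.38147.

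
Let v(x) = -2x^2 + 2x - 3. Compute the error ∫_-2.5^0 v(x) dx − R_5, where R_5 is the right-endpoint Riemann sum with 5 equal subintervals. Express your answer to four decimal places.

-4.1667

Exact integral: ∫_-2.5^0 v(x) dx ≈ -24.166667.
R_5 = -20.
Error ≈ -24.166667 − (-20) ≈ -4.1667.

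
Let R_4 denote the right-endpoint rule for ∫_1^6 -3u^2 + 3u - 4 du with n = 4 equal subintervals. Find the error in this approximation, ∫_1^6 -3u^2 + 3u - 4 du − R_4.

60.15625

Exact integral: ∫_1^6 f(u) du = -182.5.
R_4 = -242.65625.
Error = -182.5 − (-242.65625) = 60.15625.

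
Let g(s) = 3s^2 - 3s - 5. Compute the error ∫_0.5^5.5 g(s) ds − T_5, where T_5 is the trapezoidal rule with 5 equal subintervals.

Exact integral: ∫_0.5^5.5 g(s) ds = 96.25.
T_5 = 98.75.
Error = 96.25 − 98.75 = -2.5.

-2.5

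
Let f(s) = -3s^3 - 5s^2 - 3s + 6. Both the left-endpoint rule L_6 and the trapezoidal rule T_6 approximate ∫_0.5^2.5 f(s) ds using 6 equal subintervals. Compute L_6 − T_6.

L_6 ≈ -39.018519.
T_6 ≈ -52.768519.
L_6 − T_6 = 13.75.

13.75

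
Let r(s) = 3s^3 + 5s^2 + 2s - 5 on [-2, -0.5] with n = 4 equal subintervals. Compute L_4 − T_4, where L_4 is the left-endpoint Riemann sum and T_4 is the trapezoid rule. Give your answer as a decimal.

L_4 ≈ -11.77441.
T_4 ≈ -10.29785.
L_4 − T_4 = -1.4765625.

-1.4765625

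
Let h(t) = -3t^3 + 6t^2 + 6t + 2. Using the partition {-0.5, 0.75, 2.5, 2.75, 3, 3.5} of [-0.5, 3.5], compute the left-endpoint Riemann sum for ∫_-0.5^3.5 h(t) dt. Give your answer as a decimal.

14.9375

Subinterval widths: 1.25, 1.75, 0.25, 0.25, 0.5.
Left endpoints: -0.5, 0.75, 2.5, 2.75, 3.
h(-0.5) = 0.875, h(0.75) = 8.609375, h(2.5) = 7.625, h(2.75) = 1.484375, h(3) = -7.
Sum = Σ Δt_i · h(t_i).
Sum = 14.9375.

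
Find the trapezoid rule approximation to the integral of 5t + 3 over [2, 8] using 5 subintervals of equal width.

168

Δt = (8 − 2)/5 = 1.2.
f(2) = 13, f(3.2) = 19, f(4.4) = 25, f(5.6) = 31, f(6.8) = 37, f(8) = 43.
T_5 = (Δt/2)·[f(t_0) + 2f(t_1) + ... + 2f(t_{4}) + f(t_5)].
Sum = 168.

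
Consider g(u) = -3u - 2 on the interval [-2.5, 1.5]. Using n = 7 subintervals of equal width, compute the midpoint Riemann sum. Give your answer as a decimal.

Δu = (1.5 − (-2.5))/7 = 4/7.
Midpoints: -31/14, -23/14, -15/14, -0.5, 1/14, 9/14, 17/14.
g(-31/14) = 65/14, g(-23/14) = 41/14, g(-15/14) = 17/14, g(-0.5) = -0.5, g(1/14) = -31/14, g(9/14) = -55/14, g(17/14) = -79/14.
Sum = Δu · [g(-31/14) + g(-23/14) + g(-15/14) + ...].
Sum = -2.

-2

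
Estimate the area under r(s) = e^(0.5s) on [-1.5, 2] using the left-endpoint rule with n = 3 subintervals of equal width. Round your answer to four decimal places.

Δs = (2 − (-1.5))/3 = 7/6.
Left endpoints: -1.5, -1/3, 5/6.
r(-1.5) ≈ 0.4724, r(-1/3) ≈ 0.8465, r(5/6) ≈ 1.5169.
Sum = Δs · [r(-1.5) + r(-1/3) + r(5/6)].
Sum ≈ 3.3084.

3.3084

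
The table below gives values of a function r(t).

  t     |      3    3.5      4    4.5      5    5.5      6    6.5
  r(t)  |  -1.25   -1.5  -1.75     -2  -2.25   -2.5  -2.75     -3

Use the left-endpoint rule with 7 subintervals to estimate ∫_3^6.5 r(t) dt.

Δt = 0.5.
Sum = 0.5·[(-1.25) + (-1.5) + (-1.75) + (-2) + (-2.25) + (-2.5) + (-2.75)] = -7.

-7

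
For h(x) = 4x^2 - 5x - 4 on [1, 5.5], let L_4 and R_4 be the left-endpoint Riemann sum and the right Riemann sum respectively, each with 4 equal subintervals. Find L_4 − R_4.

-106.3125

L_4 = 80.015625.
R_4 = 186.328125.
L_4 − R_4 = -106.3125.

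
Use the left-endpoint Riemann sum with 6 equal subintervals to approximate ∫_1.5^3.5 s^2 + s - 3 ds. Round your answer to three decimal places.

10.204

Δs = (3.5 − 1.5)/6 = 1/3.
Left endpoints: 1.5, 11/6, 13/6, 2.5, 17/6, 19/6.
f(1.5) = 0.75, f(11/6) = 79/36, f(13/6) = 139/36, f(2.5) = 5.75, f(17/6) = 283/36, f(19/6) = 367/36.
Sum = Δs · [f(1.5) + f(11/6) + f(13/6) + ...].
Sum ≈ 10.204.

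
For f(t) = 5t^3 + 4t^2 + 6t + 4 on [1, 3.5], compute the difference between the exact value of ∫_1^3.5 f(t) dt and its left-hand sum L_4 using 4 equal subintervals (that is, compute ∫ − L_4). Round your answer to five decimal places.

78.03548

Exact integral: ∫_1^3.5 f(t) dt ≈ 285.9114583.
L_4 ≈ 207.8759766.
Error ≈ 285.9114583 − 207.8759766 ≈ 78.03548.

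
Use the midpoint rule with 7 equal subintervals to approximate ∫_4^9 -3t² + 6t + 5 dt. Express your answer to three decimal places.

-444.362

Δt = (9 − 4)/7 = 5/7.
Midpoints: 61/14, 71/14, 81/14, 6.5, 101/14, 111/14, 121/14.
f(61/14) = -5059/196, f(71/14) = -8179/196, f(81/14) = -11899/196, f(6.5) = -82.75, f(101/14) = -21139/196, f(111/14) = -26659/196, f(121/14) = -32779/196.
Sum = Δt · [f(61/14) + f(71/14) + f(81/14) + ...].
Sum ≈ -444.362.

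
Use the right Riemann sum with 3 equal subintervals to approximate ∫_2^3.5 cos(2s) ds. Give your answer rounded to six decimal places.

Δs = (3.5 − 2)/3 = 0.5.
Right endpoints: 2.5, 3, 3.5.
f(2.5) ≈ 0.283662, f(3) ≈ 0.960170, f(3.5) ≈ 0.753902.
Sum = Δs · [f(2.5) + f(3) + f(3.5)].
Sum ≈ 0.998867.

0.998867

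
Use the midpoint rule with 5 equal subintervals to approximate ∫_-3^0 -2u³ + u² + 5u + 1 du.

29.1

Δu = (0 − (-3))/5 = 0.6.
Midpoints: -2.7, -2.1, -1.5, -0.9, -0.3.
f(-2.7) = 34.156, f(-2.1) = 13.432, f(-1.5) = 2.5, f(-0.9) = -1.232, f(-0.3) = -0.356.
Sum = Δu · [f(-2.7) + f(-2.1) + f(-1.5) + f(-0.9) + f(-0.3)].
Sum = 29.1.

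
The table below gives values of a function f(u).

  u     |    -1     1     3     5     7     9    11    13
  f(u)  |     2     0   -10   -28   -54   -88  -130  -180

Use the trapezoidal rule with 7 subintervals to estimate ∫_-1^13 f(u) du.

Δu = 2.
T_7 = (2/2)·[2 + 2·0 + 2·(-10) + 2·(-28) + 2·(-54) + 2·(-88) + 2·(-130) + (-180)] = -798.

-798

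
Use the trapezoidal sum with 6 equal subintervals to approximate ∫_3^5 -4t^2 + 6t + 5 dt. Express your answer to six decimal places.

-72.814815

Δt = (5 − 3)/6 = 1/3.
f(3) = -13, f(10/3) = -175/9, f(11/3) = -241/9, f(4) = -35, f(13/3) = -397/9, f(14/3) = -487/9, f(5) = -65.
T_6 = (Δt/2)·[f(t_0) + 2f(t_1) + ... + 2f(t_{5}) + f(t_6)].
Sum ≈ -72.814815.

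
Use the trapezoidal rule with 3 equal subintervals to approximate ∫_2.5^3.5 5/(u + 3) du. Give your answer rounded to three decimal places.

Δu = (3.5 − 2.5)/3 = 1/3.
f(2.5) = 10/11, f(17/6) = 6/7, f(19/6) = 30/37, f(3.5) = 10/13.
T_3 = (Δu/2)·[f(u_0) + 2f(u_1) + 2f(u_2) + f(u_3)].
Sum ≈ 0.836.

0.836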